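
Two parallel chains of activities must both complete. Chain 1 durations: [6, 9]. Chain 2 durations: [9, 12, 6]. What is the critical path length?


Path A total = 6 + 9 = 15
Path B total = 9 + 12 + 6 = 27
Critical path = longest path = max(15, 27) = 27

27


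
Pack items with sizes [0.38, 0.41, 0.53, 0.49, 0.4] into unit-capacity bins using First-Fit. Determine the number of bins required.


Place items sequentially using First-Fit:
  Item 0.38 -> new Bin 1
  Item 0.41 -> Bin 1 (now 0.79)
  Item 0.53 -> new Bin 2
  Item 0.49 -> new Bin 3
  Item 0.4 -> Bin 2 (now 0.93)
Total bins used = 3

3


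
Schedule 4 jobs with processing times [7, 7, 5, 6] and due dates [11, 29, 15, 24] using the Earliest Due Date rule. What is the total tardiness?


Sort by due date (EDD order): [(7, 11), (5, 15), (6, 24), (7, 29)]
Compute completion times and tardiness:
  Job 1: p=7, d=11, C=7, tardiness=max(0,7-11)=0
  Job 2: p=5, d=15, C=12, tardiness=max(0,12-15)=0
  Job 3: p=6, d=24, C=18, tardiness=max(0,18-24)=0
  Job 4: p=7, d=29, C=25, tardiness=max(0,25-29)=0
Total tardiness = 0

0


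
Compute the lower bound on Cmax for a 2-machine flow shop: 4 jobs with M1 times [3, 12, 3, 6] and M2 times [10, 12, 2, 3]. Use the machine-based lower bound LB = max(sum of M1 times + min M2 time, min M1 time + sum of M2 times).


LB1 = sum(M1 times) + min(M2 times) = 24 + 2 = 26
LB2 = min(M1 times) + sum(M2 times) = 3 + 27 = 30
Lower bound = max(LB1, LB2) = max(26, 30) = 30

30


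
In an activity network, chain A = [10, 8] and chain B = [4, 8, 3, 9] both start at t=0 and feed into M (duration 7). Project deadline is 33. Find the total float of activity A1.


Forward pass: ES(A1) = sum of predecessors on chain A = 0
EF = ES + duration = 0 + 10 = 10
Backward pass: LF(M) = deadline = 33; LS(M) = 33 - 7 = 26
LF(A1) = LS(M) - sum(successors on chain A) = 26 - 8 = 18
LS = LF - duration = 18 - 10 = 8
Total float = LS - ES = 8 - 0 = 8

8


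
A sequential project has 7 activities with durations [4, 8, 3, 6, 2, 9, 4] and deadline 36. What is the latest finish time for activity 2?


LF(activity 2) = deadline - sum of successor durations
Successors: activities 3 through 7 with durations [3, 6, 2, 9, 4]
Sum of successor durations = 24
LF = 36 - 24 = 12

12


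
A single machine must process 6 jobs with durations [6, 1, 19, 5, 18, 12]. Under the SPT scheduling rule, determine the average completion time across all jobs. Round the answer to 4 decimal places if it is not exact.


Sort jobs by processing time (SPT order): [1, 5, 6, 12, 18, 19]
Compute completion times sequentially:
  Job 1: processing = 1, completes at 1
  Job 2: processing = 5, completes at 6
  Job 3: processing = 6, completes at 12
  Job 4: processing = 12, completes at 24
  Job 5: processing = 18, completes at 42
  Job 6: processing = 19, completes at 61
Sum of completion times = 146
Average completion time = 146/6 = 24.3333

24.3333


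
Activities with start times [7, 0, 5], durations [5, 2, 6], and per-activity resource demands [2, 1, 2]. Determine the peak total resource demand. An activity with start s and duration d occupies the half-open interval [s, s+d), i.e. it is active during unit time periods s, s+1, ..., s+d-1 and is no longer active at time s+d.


Each activity i is active on [start_i, start_i + duration_i).
Compute total resource usage per time slot:
  t=0: active resources = [1], total = 1
  t=1: active resources = [1], total = 1
  t=2: active resources = [], total = 0
  t=3: active resources = [], total = 0
  t=4: active resources = [], total = 0
  t=5: active resources = [2], total = 2
  t=6: active resources = [2], total = 2
  t=7: active resources = [2, 2], total = 4
  t=8: active resources = [2, 2], total = 4
  t=9: active resources = [2, 2], total = 4
  t=10: active resources = [2, 2], total = 4
  t=11: active resources = [2], total = 2
Peak resource demand = 4

4


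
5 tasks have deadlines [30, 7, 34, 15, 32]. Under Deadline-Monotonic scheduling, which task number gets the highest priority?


Sort tasks by relative deadline (ascending):
  Task 2: deadline = 7
  Task 4: deadline = 15
  Task 1: deadline = 30
  Task 5: deadline = 32
  Task 3: deadline = 34
Priority order (highest first): [2, 4, 1, 5, 3]
Highest priority task = 2

2


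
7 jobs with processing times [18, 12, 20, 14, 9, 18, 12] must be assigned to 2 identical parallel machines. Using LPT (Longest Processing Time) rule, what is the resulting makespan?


Sort jobs in decreasing order (LPT): [20, 18, 18, 14, 12, 12, 9]
Assign each job to the least loaded machine:
  Machine 1: jobs [20, 14, 12, 9], load = 55
  Machine 2: jobs [18, 18, 12], load = 48
Makespan = max load = 55

55


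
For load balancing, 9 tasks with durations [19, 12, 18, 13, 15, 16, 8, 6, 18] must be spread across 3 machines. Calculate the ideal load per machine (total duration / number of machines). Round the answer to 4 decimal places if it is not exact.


Total processing time = 19 + 12 + 18 + 13 + 15 + 16 + 8 + 6 + 18 = 125
Number of machines = 3
Ideal balanced load = 125 / 3 = 41.6667

41.6667


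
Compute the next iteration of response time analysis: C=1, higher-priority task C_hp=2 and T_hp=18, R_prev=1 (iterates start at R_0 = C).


R_next = C + ceil(R_prev / T_hp) * C_hp
ceil(1 / 18) = ceil(0.0556) = 1
Interference = 1 * 2 = 2
R_next = 1 + 2 = 3

3


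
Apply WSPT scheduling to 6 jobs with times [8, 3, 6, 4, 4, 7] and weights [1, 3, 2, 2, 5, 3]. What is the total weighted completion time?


Compute p/w ratios and sort ascending (WSPT): [(4, 5), (3, 3), (4, 2), (7, 3), (6, 2), (8, 1)]
Compute weighted completion times:
  Job (p=4,w=5): C=4, w*C=5*4=20
  Job (p=3,w=3): C=7, w*C=3*7=21
  Job (p=4,w=2): C=11, w*C=2*11=22
  Job (p=7,w=3): C=18, w*C=3*18=54
  Job (p=6,w=2): C=24, w*C=2*24=48
  Job (p=8,w=1): C=32, w*C=1*32=32
Total weighted completion time = 197

197


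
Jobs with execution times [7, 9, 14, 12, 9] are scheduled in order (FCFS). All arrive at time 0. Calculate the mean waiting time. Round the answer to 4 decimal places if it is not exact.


FCFS order (as given): [7, 9, 14, 12, 9]
Waiting times:
  Job 1: wait = 0
  Job 2: wait = 7
  Job 3: wait = 16
  Job 4: wait = 30
  Job 5: wait = 42
Sum of waiting times = 95
Average waiting time = 95/5 = 19.0

19.0


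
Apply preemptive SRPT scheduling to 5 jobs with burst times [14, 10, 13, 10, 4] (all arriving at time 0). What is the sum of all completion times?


Since all jobs arrive at t=0, SRPT equals SPT ordering.
SPT order: [4, 10, 10, 13, 14]
Completion times:
  Job 1: p=4, C=4
  Job 2: p=10, C=14
  Job 3: p=10, C=24
  Job 4: p=13, C=37
  Job 5: p=14, C=51
Total completion time = 4 + 14 + 24 + 37 + 51 = 130

130


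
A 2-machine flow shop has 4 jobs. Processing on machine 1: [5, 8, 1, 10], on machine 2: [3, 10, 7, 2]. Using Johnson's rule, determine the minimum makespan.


Apply Johnson's rule:
  Group 1 (a <= b): [(3, 1, 7), (2, 8, 10)]
  Group 2 (a > b): [(1, 5, 3), (4, 10, 2)]
Optimal job order: [3, 2, 1, 4]
Schedule:
  Job 3: M1 done at 1, M2 done at 8
  Job 2: M1 done at 9, M2 done at 19
  Job 1: M1 done at 14, M2 done at 22
  Job 4: M1 done at 24, M2 done at 26
Makespan = 26

26


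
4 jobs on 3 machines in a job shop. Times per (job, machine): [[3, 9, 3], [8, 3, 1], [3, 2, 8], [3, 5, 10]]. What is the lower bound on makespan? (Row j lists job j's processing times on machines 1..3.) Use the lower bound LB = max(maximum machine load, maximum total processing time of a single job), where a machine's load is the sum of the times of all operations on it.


Machine loads:
  Machine 1: 3 + 8 + 3 + 3 = 17
  Machine 2: 9 + 3 + 2 + 5 = 19
  Machine 3: 3 + 1 + 8 + 10 = 22
Max machine load = 22
Job totals:
  Job 1: 15
  Job 2: 12
  Job 3: 13
  Job 4: 18
Max job total = 18
Lower bound = max(22, 18) = 22

22


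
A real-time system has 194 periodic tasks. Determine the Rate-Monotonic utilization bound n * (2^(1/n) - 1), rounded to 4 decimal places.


Compute 2^(1/194) = 1.0035793141
Subtract 1: 1.0035793141 - 1 = 0.0035793141
Multiply by n: 194 * 0.0035793141 = 0.6943869354
Round to 4 dp: 0.6944

0.6944


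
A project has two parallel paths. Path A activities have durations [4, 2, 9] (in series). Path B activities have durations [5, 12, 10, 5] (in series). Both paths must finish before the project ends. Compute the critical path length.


Path A total = 4 + 2 + 9 = 15
Path B total = 5 + 12 + 10 + 5 = 32
Critical path = longest path = max(15, 32) = 32

32


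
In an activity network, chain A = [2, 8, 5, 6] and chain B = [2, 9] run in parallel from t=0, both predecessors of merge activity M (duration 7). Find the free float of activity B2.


ES(B2) = sum of predecessors on chain B = 2
EF(B2) = ES + duration = 2 + 9 = 11
Successor of B2 is M. ES(M) = max(sum(A), sum(B)) = max(21, 11) = 21
Free float = ES(successor) - EF(current) = 21 - 11 = 10

10


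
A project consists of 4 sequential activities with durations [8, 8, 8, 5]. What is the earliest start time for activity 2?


Activity 2 starts after activities 1 through 1 complete.
Predecessor durations: [8]
ES = 8 = 8

8


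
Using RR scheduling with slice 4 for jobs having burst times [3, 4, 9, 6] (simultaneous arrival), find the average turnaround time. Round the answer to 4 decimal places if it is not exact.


Time quantum = 4
Execution trace:
  J1 runs 3 units, time = 3
  J2 runs 4 units, time = 7
  J3 runs 4 units, time = 11
  J4 runs 4 units, time = 15
  J3 runs 4 units, time = 19
  J4 runs 2 units, time = 21
  J3 runs 1 units, time = 22
Finish times: [3, 7, 22, 21]
Average turnaround = 53/4 = 13.25

13.25


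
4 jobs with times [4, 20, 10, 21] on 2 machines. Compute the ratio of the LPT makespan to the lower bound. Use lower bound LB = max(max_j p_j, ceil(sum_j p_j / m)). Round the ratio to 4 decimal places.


LPT order: [21, 20, 10, 4]
Machine loads after assignment: [25, 30]
LPT makespan = 30
Lower bound = max(max_job, ceil(total/2)) = max(21, 28) = 28
Ratio = 30 / 28 = 1.0714

1.0714


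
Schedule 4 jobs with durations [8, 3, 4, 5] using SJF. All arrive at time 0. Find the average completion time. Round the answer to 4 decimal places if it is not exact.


SJF order (ascending): [3, 4, 5, 8]
Completion times:
  Job 1: burst=3, C=3
  Job 2: burst=4, C=7
  Job 3: burst=5, C=12
  Job 4: burst=8, C=20
Average completion = 42/4 = 10.5

10.5


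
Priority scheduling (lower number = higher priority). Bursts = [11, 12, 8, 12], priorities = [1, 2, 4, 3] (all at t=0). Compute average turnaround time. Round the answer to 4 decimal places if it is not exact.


Sort by priority (ascending = highest first):
Order: [(1, 11), (2, 12), (3, 12), (4, 8)]
Completion times:
  Priority 1, burst=11, C=11
  Priority 2, burst=12, C=23
  Priority 3, burst=12, C=35
  Priority 4, burst=8, C=43
Average turnaround = 112/4 = 28.0

28.0


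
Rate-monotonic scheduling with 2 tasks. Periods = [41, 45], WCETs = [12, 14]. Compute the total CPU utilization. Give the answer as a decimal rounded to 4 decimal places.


Compute individual utilizations (exact fractions):
  Task 1: C/T = 12/41 (approx. 0.2927)
  Task 2: C/T = 14/45 (approx. 0.3111)
Total utilization U = 12/41 + 14/45 = 1114/1845
Rounded to 4 decimal places: U = 0.6038
RM (Liu & Layland) bound for 2 tasks = 0.828427; compare with U = 1114/1845 (approx. 0.603794)
U <= bound, so schedulable by RM sufficient condition.

0.6038


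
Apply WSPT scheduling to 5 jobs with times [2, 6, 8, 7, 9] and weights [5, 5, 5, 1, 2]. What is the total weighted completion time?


Compute p/w ratios and sort ascending (WSPT): [(2, 5), (6, 5), (8, 5), (9, 2), (7, 1)]
Compute weighted completion times:
  Job (p=2,w=5): C=2, w*C=5*2=10
  Job (p=6,w=5): C=8, w*C=5*8=40
  Job (p=8,w=5): C=16, w*C=5*16=80
  Job (p=9,w=2): C=25, w*C=2*25=50
  Job (p=7,w=1): C=32, w*C=1*32=32
Total weighted completion time = 212

212


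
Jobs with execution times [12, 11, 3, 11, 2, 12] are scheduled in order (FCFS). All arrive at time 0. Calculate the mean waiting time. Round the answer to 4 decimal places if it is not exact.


FCFS order (as given): [12, 11, 3, 11, 2, 12]
Waiting times:
  Job 1: wait = 0
  Job 2: wait = 12
  Job 3: wait = 23
  Job 4: wait = 26
  Job 5: wait = 37
  Job 6: wait = 39
Sum of waiting times = 137
Average waiting time = 137/6 = 22.8333

22.8333


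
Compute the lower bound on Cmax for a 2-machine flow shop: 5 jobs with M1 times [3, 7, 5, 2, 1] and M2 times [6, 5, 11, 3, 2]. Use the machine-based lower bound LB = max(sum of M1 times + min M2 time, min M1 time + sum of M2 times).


LB1 = sum(M1 times) + min(M2 times) = 18 + 2 = 20
LB2 = min(M1 times) + sum(M2 times) = 1 + 27 = 28
Lower bound = max(LB1, LB2) = max(20, 28) = 28

28


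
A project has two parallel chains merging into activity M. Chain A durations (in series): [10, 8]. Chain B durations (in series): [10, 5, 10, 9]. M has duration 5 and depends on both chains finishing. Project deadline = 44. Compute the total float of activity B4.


Forward pass: ES(B4) = sum of predecessors on chain B = 25
EF = ES + duration = 25 + 9 = 34
Backward pass: LF(M) = deadline = 44; LS(M) = 44 - 5 = 39
LF(B4) = LS(M) - sum(successors on chain B) = 39 - 0 = 39
LS = LF - duration = 39 - 9 = 30
Total float = LS - ES = 30 - 25 = 5

5


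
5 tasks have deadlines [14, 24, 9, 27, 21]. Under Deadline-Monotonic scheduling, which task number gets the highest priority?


Sort tasks by relative deadline (ascending):
  Task 3: deadline = 9
  Task 1: deadline = 14
  Task 5: deadline = 21
  Task 2: deadline = 24
  Task 4: deadline = 27
Priority order (highest first): [3, 1, 5, 2, 4]
Highest priority task = 3

3


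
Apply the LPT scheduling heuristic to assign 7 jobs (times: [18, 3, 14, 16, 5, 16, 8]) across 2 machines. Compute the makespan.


Sort jobs in decreasing order (LPT): [18, 16, 16, 14, 8, 5, 3]
Assign each job to the least loaded machine:
  Machine 1: jobs [18, 14, 8], load = 40
  Machine 2: jobs [16, 16, 5, 3], load = 40
Makespan = max load = 40

40


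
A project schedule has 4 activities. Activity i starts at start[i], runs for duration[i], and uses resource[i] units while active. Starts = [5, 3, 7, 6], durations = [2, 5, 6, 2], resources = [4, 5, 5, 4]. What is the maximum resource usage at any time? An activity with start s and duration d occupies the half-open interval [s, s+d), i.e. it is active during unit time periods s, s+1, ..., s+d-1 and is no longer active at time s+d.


Each activity i is active on [start_i, start_i + duration_i).
Compute total resource usage per time slot:
  t=0: active resources = [], total = 0
  t=1: active resources = [], total = 0
  t=2: active resources = [], total = 0
  t=3: active resources = [5], total = 5
  t=4: active resources = [5], total = 5
  t=5: active resources = [4, 5], total = 9
  t=6: active resources = [4, 5, 4], total = 13
  t=7: active resources = [5, 5, 4], total = 14
  t=8: active resources = [5], total = 5
  t=9: active resources = [5], total = 5
  t=10: active resources = [5], total = 5
  t=11: active resources = [5], total = 5
  t=12: active resources = [5], total = 5
Peak resource demand = 14

14


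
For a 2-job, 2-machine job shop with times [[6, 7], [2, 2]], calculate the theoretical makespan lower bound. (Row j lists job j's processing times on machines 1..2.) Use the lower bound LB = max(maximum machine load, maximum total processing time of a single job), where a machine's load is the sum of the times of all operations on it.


Machine loads:
  Machine 1: 6 + 2 = 8
  Machine 2: 7 + 2 = 9
Max machine load = 9
Job totals:
  Job 1: 13
  Job 2: 4
Max job total = 13
Lower bound = max(9, 13) = 13

13


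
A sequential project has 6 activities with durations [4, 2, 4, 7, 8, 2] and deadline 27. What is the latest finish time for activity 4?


LF(activity 4) = deadline - sum of successor durations
Successors: activities 5 through 6 with durations [8, 2]
Sum of successor durations = 10
LF = 27 - 10 = 17

17


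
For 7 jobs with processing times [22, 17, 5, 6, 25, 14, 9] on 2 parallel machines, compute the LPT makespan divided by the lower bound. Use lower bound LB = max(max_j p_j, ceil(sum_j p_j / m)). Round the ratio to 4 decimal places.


LPT order: [25, 22, 17, 14, 9, 6, 5]
Machine loads after assignment: [48, 50]
LPT makespan = 50
Lower bound = max(max_job, ceil(total/2)) = max(25, 49) = 49
Ratio = 50 / 49 = 1.0204

1.0204


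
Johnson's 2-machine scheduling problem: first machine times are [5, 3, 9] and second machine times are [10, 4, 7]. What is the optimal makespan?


Apply Johnson's rule:
  Group 1 (a <= b): [(2, 3, 4), (1, 5, 10)]
  Group 2 (a > b): [(3, 9, 7)]
Optimal job order: [2, 1, 3]
Schedule:
  Job 2: M1 done at 3, M2 done at 7
  Job 1: M1 done at 8, M2 done at 18
  Job 3: M1 done at 17, M2 done at 25
Makespan = 25

25


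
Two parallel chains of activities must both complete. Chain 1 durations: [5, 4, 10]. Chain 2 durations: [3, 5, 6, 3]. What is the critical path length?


Path A total = 5 + 4 + 10 = 19
Path B total = 3 + 5 + 6 + 3 = 17
Critical path = longest path = max(19, 17) = 19

19


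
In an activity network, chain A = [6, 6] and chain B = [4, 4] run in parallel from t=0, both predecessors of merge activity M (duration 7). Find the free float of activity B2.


ES(B2) = sum of predecessors on chain B = 4
EF(B2) = ES + duration = 4 + 4 = 8
Successor of B2 is M. ES(M) = max(sum(A), sum(B)) = max(12, 8) = 12
Free float = ES(successor) - EF(current) = 12 - 8 = 4

4


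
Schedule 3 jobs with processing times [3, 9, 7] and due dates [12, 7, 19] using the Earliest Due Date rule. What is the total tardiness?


Sort by due date (EDD order): [(9, 7), (3, 12), (7, 19)]
Compute completion times and tardiness:
  Job 1: p=9, d=7, C=9, tardiness=max(0,9-7)=2
  Job 2: p=3, d=12, C=12, tardiness=max(0,12-12)=0
  Job 3: p=7, d=19, C=19, tardiness=max(0,19-19)=0
Total tardiness = 2

2


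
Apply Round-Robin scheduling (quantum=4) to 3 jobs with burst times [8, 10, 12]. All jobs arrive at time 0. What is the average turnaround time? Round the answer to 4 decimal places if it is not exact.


Time quantum = 4
Execution trace:
  J1 runs 4 units, time = 4
  J2 runs 4 units, time = 8
  J3 runs 4 units, time = 12
  J1 runs 4 units, time = 16
  J2 runs 4 units, time = 20
  J3 runs 4 units, time = 24
  J2 runs 2 units, time = 26
  J3 runs 4 units, time = 30
Finish times: [16, 26, 30]
Average turnaround = 72/3 = 24.0

24.0


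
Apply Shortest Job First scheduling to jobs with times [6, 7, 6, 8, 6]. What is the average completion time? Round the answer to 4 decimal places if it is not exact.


SJF order (ascending): [6, 6, 6, 7, 8]
Completion times:
  Job 1: burst=6, C=6
  Job 2: burst=6, C=12
  Job 3: burst=6, C=18
  Job 4: burst=7, C=25
  Job 5: burst=8, C=33
Average completion = 94/5 = 18.8

18.8


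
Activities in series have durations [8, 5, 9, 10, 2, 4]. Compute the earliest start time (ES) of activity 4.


Activity 4 starts after activities 1 through 3 complete.
Predecessor durations: [8, 5, 9]
ES = 8 + 5 + 9 = 22

22


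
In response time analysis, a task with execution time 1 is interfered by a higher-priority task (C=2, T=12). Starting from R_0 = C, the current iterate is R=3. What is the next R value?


R_next = C + ceil(R_prev / T_hp) * C_hp
ceil(3 / 12) = ceil(0.25) = 1
Interference = 1 * 2 = 2
R_next = 1 + 2 = 3
R_next = R_prev, so the iteration has converged (response time = 3).

3


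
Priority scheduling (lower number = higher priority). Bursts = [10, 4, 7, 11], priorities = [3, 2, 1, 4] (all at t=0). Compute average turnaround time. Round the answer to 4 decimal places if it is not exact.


Sort by priority (ascending = highest first):
Order: [(1, 7), (2, 4), (3, 10), (4, 11)]
Completion times:
  Priority 1, burst=7, C=7
  Priority 2, burst=4, C=11
  Priority 3, burst=10, C=21
  Priority 4, burst=11, C=32
Average turnaround = 71/4 = 17.75

17.75


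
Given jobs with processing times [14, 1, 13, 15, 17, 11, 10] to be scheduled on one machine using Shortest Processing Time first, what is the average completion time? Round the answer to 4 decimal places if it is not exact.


Sort jobs by processing time (SPT order): [1, 10, 11, 13, 14, 15, 17]
Compute completion times sequentially:
  Job 1: processing = 1, completes at 1
  Job 2: processing = 10, completes at 11
  Job 3: processing = 11, completes at 22
  Job 4: processing = 13, completes at 35
  Job 5: processing = 14, completes at 49
  Job 6: processing = 15, completes at 64
  Job 7: processing = 17, completes at 81
Sum of completion times = 263
Average completion time = 263/7 = 37.5714

37.5714


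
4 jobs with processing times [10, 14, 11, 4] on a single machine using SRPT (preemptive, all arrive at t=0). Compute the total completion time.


Since all jobs arrive at t=0, SRPT equals SPT ordering.
SPT order: [4, 10, 11, 14]
Completion times:
  Job 1: p=4, C=4
  Job 2: p=10, C=14
  Job 3: p=11, C=25
  Job 4: p=14, C=39
Total completion time = 4 + 14 + 25 + 39 = 82

82


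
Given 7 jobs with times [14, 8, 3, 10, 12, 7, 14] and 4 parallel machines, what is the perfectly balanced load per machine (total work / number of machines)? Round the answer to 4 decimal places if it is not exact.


Total processing time = 14 + 8 + 3 + 10 + 12 + 7 + 14 = 68
Number of machines = 4
Ideal balanced load = 68 / 4 = 17.0

17.0


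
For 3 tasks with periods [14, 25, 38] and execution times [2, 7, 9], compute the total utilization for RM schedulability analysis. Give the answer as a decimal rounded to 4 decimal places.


Compute individual utilizations (exact fractions):
  Task 1: C/T = 2/14 = 1/7 (approx. 0.1429)
  Task 2: C/T = 7/25 (approx. 0.28)
  Task 3: C/T = 9/38 (approx. 0.2368)
Total utilization U = 1/7 + 7/25 + 9/38 = 4387/6650
Rounded to 4 decimal places: U = 0.6597
RM (Liu & Layland) bound for 3 tasks = 0.779763; compare with U = 4387/6650 (approx. 0.659699)
U <= bound, so schedulable by RM sufficient condition.

0.6597


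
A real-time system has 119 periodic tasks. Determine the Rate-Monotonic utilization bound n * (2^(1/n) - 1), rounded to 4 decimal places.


Compute 2^(1/119) = 1.0058417632
Subtract 1: 1.0058417632 - 1 = 0.0058417632
Multiply by n: 119 * 0.0058417632 = 0.6951698208
Round to 4 dp: 0.6952

0.6952


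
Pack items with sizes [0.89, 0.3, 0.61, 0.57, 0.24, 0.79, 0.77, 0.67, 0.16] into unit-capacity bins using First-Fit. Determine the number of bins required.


Place items sequentially using First-Fit:
  Item 0.89 -> new Bin 1
  Item 0.3 -> new Bin 2
  Item 0.61 -> Bin 2 (now 0.91)
  Item 0.57 -> new Bin 3
  Item 0.24 -> Bin 3 (now 0.81)
  Item 0.79 -> new Bin 4
  Item 0.77 -> new Bin 5
  Item 0.67 -> new Bin 6
  Item 0.16 -> Bin 3 (now 0.97)
Total bins used = 6

6


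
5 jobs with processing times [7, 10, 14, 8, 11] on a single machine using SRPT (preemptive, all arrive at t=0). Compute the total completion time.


Since all jobs arrive at t=0, SRPT equals SPT ordering.
SPT order: [7, 8, 10, 11, 14]
Completion times:
  Job 1: p=7, C=7
  Job 2: p=8, C=15
  Job 3: p=10, C=25
  Job 4: p=11, C=36
  Job 5: p=14, C=50
Total completion time = 7 + 15 + 25 + 36 + 50 = 133

133


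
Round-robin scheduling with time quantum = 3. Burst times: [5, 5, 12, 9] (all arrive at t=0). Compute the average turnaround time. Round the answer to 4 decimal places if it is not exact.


Time quantum = 3
Execution trace:
  J1 runs 3 units, time = 3
  J2 runs 3 units, time = 6
  J3 runs 3 units, time = 9
  J4 runs 3 units, time = 12
  J1 runs 2 units, time = 14
  J2 runs 2 units, time = 16
  J3 runs 3 units, time = 19
  J4 runs 3 units, time = 22
  J3 runs 3 units, time = 25
  J4 runs 3 units, time = 28
  J3 runs 3 units, time = 31
Finish times: [14, 16, 31, 28]
Average turnaround = 89/4 = 22.25

22.25


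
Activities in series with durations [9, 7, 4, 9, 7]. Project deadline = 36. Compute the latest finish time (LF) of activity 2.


LF(activity 2) = deadline - sum of successor durations
Successors: activities 3 through 5 with durations [4, 9, 7]
Sum of successor durations = 20
LF = 36 - 20 = 16

16


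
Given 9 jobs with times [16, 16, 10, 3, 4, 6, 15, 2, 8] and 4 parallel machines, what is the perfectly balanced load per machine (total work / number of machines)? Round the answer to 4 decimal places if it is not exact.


Total processing time = 16 + 16 + 10 + 3 + 4 + 6 + 15 + 2 + 8 = 80
Number of machines = 4
Ideal balanced load = 80 / 4 = 20.0

20.0


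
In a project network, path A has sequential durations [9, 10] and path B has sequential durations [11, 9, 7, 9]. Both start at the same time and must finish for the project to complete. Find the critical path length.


Path A total = 9 + 10 = 19
Path B total = 11 + 9 + 7 + 9 = 36
Critical path = longest path = max(19, 36) = 36

36


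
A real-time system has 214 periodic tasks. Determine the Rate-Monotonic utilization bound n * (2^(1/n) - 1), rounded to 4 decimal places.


Compute 2^(1/214) = 1.0032442568
Subtract 1: 1.0032442568 - 1 = 0.0032442568
Multiply by n: 214 * 0.0032442568 = 0.6942709552
Round to 4 dp: 0.6943

0.6943


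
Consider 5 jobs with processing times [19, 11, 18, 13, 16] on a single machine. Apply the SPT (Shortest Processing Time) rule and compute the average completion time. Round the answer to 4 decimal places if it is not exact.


Sort jobs by processing time (SPT order): [11, 13, 16, 18, 19]
Compute completion times sequentially:
  Job 1: processing = 11, completes at 11
  Job 2: processing = 13, completes at 24
  Job 3: processing = 16, completes at 40
  Job 4: processing = 18, completes at 58
  Job 5: processing = 19, completes at 77
Sum of completion times = 210
Average completion time = 210/5 = 42.0

42.0


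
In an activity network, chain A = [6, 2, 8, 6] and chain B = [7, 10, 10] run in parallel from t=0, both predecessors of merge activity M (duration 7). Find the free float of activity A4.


ES(A4) = sum of predecessors on chain A = 16
EF(A4) = ES + duration = 16 + 6 = 22
Successor of A4 is M. ES(M) = max(sum(A), sum(B)) = max(22, 27) = 27
Free float = ES(successor) - EF(current) = 27 - 22 = 5

5


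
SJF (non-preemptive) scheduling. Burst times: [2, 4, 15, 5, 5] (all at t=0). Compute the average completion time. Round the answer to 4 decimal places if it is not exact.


SJF order (ascending): [2, 4, 5, 5, 15]
Completion times:
  Job 1: burst=2, C=2
  Job 2: burst=4, C=6
  Job 3: burst=5, C=11
  Job 4: burst=5, C=16
  Job 5: burst=15, C=31
Average completion = 66/5 = 13.2

13.2


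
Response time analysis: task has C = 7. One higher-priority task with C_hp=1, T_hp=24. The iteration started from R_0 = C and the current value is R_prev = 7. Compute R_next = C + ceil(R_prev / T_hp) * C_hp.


R_next = C + ceil(R_prev / T_hp) * C_hp
ceil(7 / 24) = ceil(0.2917) = 1
Interference = 1 * 1 = 1
R_next = 7 + 1 = 8

8


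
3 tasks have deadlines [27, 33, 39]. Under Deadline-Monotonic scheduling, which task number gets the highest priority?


Sort tasks by relative deadline (ascending):
  Task 1: deadline = 27
  Task 2: deadline = 33
  Task 3: deadline = 39
Priority order (highest first): [1, 2, 3]
Highest priority task = 1

1


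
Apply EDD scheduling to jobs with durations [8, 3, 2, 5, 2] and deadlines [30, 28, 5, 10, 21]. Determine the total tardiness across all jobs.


Sort by due date (EDD order): [(2, 5), (5, 10), (2, 21), (3, 28), (8, 30)]
Compute completion times and tardiness:
  Job 1: p=2, d=5, C=2, tardiness=max(0,2-5)=0
  Job 2: p=5, d=10, C=7, tardiness=max(0,7-10)=0
  Job 3: p=2, d=21, C=9, tardiness=max(0,9-21)=0
  Job 4: p=3, d=28, C=12, tardiness=max(0,12-28)=0
  Job 5: p=8, d=30, C=20, tardiness=max(0,20-30)=0
Total tardiness = 0

0


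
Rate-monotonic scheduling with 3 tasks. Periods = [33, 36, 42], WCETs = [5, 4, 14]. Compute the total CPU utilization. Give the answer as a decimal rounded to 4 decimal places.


Compute individual utilizations (exact fractions):
  Task 1: C/T = 5/33 (approx. 0.1515)
  Task 2: C/T = 4/36 = 1/9 (approx. 0.1111)
  Task 3: C/T = 14/42 = 1/3 (approx. 0.3333)
Total utilization U = 5/33 + 1/9 + 1/3 = 59/99
Rounded to 4 decimal places: U = 0.5960
RM (Liu & Layland) bound for 3 tasks = 0.779763; compare with U = 59/99 (approx. 0.595960)
U <= bound, so schedulable by RM sufficient condition.

0.5960


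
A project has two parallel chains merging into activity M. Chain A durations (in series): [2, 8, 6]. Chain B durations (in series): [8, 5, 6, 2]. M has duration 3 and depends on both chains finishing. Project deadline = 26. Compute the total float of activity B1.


Forward pass: ES(B1) = sum of predecessors on chain B = 0
EF = ES + duration = 0 + 8 = 8
Backward pass: LF(M) = deadline = 26; LS(M) = 26 - 3 = 23
LF(B1) = LS(M) - sum(successors on chain B) = 23 - 13 = 10
LS = LF - duration = 10 - 8 = 2
Total float = LS - ES = 2 - 0 = 2

2


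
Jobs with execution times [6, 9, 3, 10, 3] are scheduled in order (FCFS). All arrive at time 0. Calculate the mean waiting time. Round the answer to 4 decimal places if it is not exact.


FCFS order (as given): [6, 9, 3, 10, 3]
Waiting times:
  Job 1: wait = 0
  Job 2: wait = 6
  Job 3: wait = 15
  Job 4: wait = 18
  Job 5: wait = 28
Sum of waiting times = 67
Average waiting time = 67/5 = 13.4

13.4


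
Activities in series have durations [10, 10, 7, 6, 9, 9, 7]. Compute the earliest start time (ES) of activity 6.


Activity 6 starts after activities 1 through 5 complete.
Predecessor durations: [10, 10, 7, 6, 9]
ES = 10 + 10 + 7 + 6 + 9 = 42

42


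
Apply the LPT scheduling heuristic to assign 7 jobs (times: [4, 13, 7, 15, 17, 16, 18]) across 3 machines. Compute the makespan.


Sort jobs in decreasing order (LPT): [18, 17, 16, 15, 13, 7, 4]
Assign each job to the least loaded machine:
  Machine 1: jobs [18, 7, 4], load = 29
  Machine 2: jobs [17, 13], load = 30
  Machine 3: jobs [16, 15], load = 31
Makespan = max load = 31

31


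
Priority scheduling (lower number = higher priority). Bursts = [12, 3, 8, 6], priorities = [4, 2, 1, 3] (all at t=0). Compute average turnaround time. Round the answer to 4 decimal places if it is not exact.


Sort by priority (ascending = highest first):
Order: [(1, 8), (2, 3), (3, 6), (4, 12)]
Completion times:
  Priority 1, burst=8, C=8
  Priority 2, burst=3, C=11
  Priority 3, burst=6, C=17
  Priority 4, burst=12, C=29
Average turnaround = 65/4 = 16.25

16.25


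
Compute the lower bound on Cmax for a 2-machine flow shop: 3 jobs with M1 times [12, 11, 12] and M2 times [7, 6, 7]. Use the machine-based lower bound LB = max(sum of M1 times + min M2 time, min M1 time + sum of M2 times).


LB1 = sum(M1 times) + min(M2 times) = 35 + 6 = 41
LB2 = min(M1 times) + sum(M2 times) = 11 + 20 = 31
Lower bound = max(LB1, LB2) = max(41, 31) = 41

41


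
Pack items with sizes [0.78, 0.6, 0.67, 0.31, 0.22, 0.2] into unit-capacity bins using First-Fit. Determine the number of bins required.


Place items sequentially using First-Fit:
  Item 0.78 -> new Bin 1
  Item 0.6 -> new Bin 2
  Item 0.67 -> new Bin 3
  Item 0.31 -> Bin 2 (now 0.91)
  Item 0.22 -> Bin 1 (now 1.0)
  Item 0.2 -> Bin 3 (now 0.87)
Total bins used = 3

3


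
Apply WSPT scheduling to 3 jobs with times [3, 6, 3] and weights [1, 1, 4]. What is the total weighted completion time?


Compute p/w ratios and sort ascending (WSPT): [(3, 4), (3, 1), (6, 1)]
Compute weighted completion times:
  Job (p=3,w=4): C=3, w*C=4*3=12
  Job (p=3,w=1): C=6, w*C=1*6=6
  Job (p=6,w=1): C=12, w*C=1*12=12
Total weighted completion time = 30

30


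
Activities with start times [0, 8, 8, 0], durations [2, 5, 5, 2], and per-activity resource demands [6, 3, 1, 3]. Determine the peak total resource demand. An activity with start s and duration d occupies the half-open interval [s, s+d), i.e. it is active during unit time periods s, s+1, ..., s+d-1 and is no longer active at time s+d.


Each activity i is active on [start_i, start_i + duration_i).
Compute total resource usage per time slot:
  t=0: active resources = [6, 3], total = 9
  t=1: active resources = [6, 3], total = 9
  t=2: active resources = [], total = 0
  t=3: active resources = [], total = 0
  t=4: active resources = [], total = 0
  t=5: active resources = [], total = 0
  t=6: active resources = [], total = 0
  t=7: active resources = [], total = 0
  t=8: active resources = [3, 1], total = 4
  t=9: active resources = [3, 1], total = 4
  t=10: active resources = [3, 1], total = 4
  t=11: active resources = [3, 1], total = 4
  t=12: active resources = [3, 1], total = 4
Peak resource demand = 9

9


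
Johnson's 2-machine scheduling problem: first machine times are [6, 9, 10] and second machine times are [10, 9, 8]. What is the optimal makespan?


Apply Johnson's rule:
  Group 1 (a <= b): [(1, 6, 10), (2, 9, 9)]
  Group 2 (a > b): [(3, 10, 8)]
Optimal job order: [1, 2, 3]
Schedule:
  Job 1: M1 done at 6, M2 done at 16
  Job 2: M1 done at 15, M2 done at 25
  Job 3: M1 done at 25, M2 done at 33
Makespan = 33

33


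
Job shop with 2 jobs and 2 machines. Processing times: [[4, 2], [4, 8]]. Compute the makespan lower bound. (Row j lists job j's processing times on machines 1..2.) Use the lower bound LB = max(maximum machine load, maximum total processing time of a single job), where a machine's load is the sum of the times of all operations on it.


Machine loads:
  Machine 1: 4 + 4 = 8
  Machine 2: 2 + 8 = 10
Max machine load = 10
Job totals:
  Job 1: 6
  Job 2: 12
Max job total = 12
Lower bound = max(10, 12) = 12

12


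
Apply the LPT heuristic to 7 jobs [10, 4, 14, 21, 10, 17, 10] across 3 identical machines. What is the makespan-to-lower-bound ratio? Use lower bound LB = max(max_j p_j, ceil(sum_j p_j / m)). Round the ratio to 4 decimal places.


LPT order: [21, 17, 14, 10, 10, 10, 4]
Machine loads after assignment: [31, 27, 28]
LPT makespan = 31
Lower bound = max(max_job, ceil(total/3)) = max(21, 29) = 29
Ratio = 31 / 29 = 1.069

1.069


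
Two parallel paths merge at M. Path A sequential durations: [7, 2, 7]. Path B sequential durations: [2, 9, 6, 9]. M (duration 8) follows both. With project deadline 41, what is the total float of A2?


Forward pass: ES(A2) = sum of predecessors on chain A = 7
EF = ES + duration = 7 + 2 = 9
Backward pass: LF(M) = deadline = 41; LS(M) = 41 - 8 = 33
LF(A2) = LS(M) - sum(successors on chain A) = 33 - 7 = 26
LS = LF - duration = 26 - 2 = 24
Total float = LS - ES = 24 - 7 = 17

17


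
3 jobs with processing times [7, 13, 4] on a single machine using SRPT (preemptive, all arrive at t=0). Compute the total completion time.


Since all jobs arrive at t=0, SRPT equals SPT ordering.
SPT order: [4, 7, 13]
Completion times:
  Job 1: p=4, C=4
  Job 2: p=7, C=11
  Job 3: p=13, C=24
Total completion time = 4 + 11 + 24 = 39

39


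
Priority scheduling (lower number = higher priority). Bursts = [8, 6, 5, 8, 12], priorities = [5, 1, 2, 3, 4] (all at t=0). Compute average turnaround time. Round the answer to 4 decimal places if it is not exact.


Sort by priority (ascending = highest first):
Order: [(1, 6), (2, 5), (3, 8), (4, 12), (5, 8)]
Completion times:
  Priority 1, burst=6, C=6
  Priority 2, burst=5, C=11
  Priority 3, burst=8, C=19
  Priority 4, burst=12, C=31
  Priority 5, burst=8, C=39
Average turnaround = 106/5 = 21.2

21.2


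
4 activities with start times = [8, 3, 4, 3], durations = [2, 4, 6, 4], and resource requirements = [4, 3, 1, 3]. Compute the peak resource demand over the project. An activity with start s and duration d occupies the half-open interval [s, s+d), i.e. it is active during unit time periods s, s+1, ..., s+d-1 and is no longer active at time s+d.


Each activity i is active on [start_i, start_i + duration_i).
Compute total resource usage per time slot:
  t=0: active resources = [], total = 0
  t=1: active resources = [], total = 0
  t=2: active resources = [], total = 0
  t=3: active resources = [3, 3], total = 6
  t=4: active resources = [3, 1, 3], total = 7
  t=5: active resources = [3, 1, 3], total = 7
  t=6: active resources = [3, 1, 3], total = 7
  t=7: active resources = [1], total = 1
  t=8: active resources = [4, 1], total = 5
  t=9: active resources = [4, 1], total = 5
Peak resource demand = 7

7


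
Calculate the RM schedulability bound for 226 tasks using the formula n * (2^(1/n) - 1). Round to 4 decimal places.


Compute 2^(1/226) = 1.0030717310
Subtract 1: 1.0030717310 - 1 = 0.0030717310
Multiply by n: 226 * 0.0030717310 = 0.6942112060
Round to 4 dp: 0.6942

0.6942


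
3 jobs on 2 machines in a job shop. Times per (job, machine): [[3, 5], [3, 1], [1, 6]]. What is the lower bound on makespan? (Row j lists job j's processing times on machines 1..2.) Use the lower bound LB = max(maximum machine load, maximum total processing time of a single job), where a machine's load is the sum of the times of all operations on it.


Machine loads:
  Machine 1: 3 + 3 + 1 = 7
  Machine 2: 5 + 1 + 6 = 12
Max machine load = 12
Job totals:
  Job 1: 8
  Job 2: 4
  Job 3: 7
Max job total = 8
Lower bound = max(12, 8) = 12

12


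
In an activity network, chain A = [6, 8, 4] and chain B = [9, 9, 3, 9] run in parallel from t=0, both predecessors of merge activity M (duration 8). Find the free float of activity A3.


ES(A3) = sum of predecessors on chain A = 14
EF(A3) = ES + duration = 14 + 4 = 18
Successor of A3 is M. ES(M) = max(sum(A), sum(B)) = max(18, 30) = 30
Free float = ES(successor) - EF(current) = 30 - 18 = 12

12


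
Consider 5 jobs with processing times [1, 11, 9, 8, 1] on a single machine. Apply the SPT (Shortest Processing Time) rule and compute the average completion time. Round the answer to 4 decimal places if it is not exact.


Sort jobs by processing time (SPT order): [1, 1, 8, 9, 11]
Compute completion times sequentially:
  Job 1: processing = 1, completes at 1
  Job 2: processing = 1, completes at 2
  Job 3: processing = 8, completes at 10
  Job 4: processing = 9, completes at 19
  Job 5: processing = 11, completes at 30
Sum of completion times = 62
Average completion time = 62/5 = 12.4

12.4


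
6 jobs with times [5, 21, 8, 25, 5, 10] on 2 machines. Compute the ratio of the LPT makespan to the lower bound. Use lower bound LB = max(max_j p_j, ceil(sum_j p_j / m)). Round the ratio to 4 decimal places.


LPT order: [25, 21, 10, 8, 5, 5]
Machine loads after assignment: [38, 36]
LPT makespan = 38
Lower bound = max(max_job, ceil(total/2)) = max(25, 37) = 37
Ratio = 38 / 37 = 1.027

1.027


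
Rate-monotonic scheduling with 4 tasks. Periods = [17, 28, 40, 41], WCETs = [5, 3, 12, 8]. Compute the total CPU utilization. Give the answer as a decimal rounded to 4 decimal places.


Compute individual utilizations (exact fractions):
  Task 1: C/T = 5/17 (approx. 0.2941)
  Task 2: C/T = 3/28 (approx. 0.1071)
  Task 3: C/T = 12/40 = 3/10 (approx. 0.3)
  Task 4: C/T = 8/41 (approx. 0.1951)
Total utilization U = 5/17 + 3/28 + 3/10 + 8/41 = 87469/97580
Rounded to 4 decimal places: U = 0.8964
RM (Liu & Layland) bound for 4 tasks = 0.756828; compare with U = 87469/97580 (approx. 0.896382)
bound < U <= 1, so the RM sufficient condition is not met (inconclusive; an exact test such as response-time analysis is needed).

0.8964


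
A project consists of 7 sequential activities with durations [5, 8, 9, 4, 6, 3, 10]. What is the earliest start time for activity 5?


Activity 5 starts after activities 1 through 4 complete.
Predecessor durations: [5, 8, 9, 4]
ES = 5 + 8 + 9 + 4 = 26

26


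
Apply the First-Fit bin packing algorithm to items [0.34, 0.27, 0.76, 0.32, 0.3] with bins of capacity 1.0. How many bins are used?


Place items sequentially using First-Fit:
  Item 0.34 -> new Bin 1
  Item 0.27 -> Bin 1 (now 0.61)
  Item 0.76 -> new Bin 2
  Item 0.32 -> Bin 1 (now 0.93)
  Item 0.3 -> new Bin 3
Total bins used = 3

3


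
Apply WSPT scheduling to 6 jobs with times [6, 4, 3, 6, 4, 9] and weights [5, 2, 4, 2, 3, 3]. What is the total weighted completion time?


Compute p/w ratios and sort ascending (WSPT): [(3, 4), (6, 5), (4, 3), (4, 2), (6, 2), (9, 3)]
Compute weighted completion times:
  Job (p=3,w=4): C=3, w*C=4*3=12
  Job (p=6,w=5): C=9, w*C=5*9=45
  Job (p=4,w=3): C=13, w*C=3*13=39
  Job (p=4,w=2): C=17, w*C=2*17=34
  Job (p=6,w=2): C=23, w*C=2*23=46
  Job (p=9,w=3): C=32, w*C=3*32=96
Total weighted completion time = 272

272
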